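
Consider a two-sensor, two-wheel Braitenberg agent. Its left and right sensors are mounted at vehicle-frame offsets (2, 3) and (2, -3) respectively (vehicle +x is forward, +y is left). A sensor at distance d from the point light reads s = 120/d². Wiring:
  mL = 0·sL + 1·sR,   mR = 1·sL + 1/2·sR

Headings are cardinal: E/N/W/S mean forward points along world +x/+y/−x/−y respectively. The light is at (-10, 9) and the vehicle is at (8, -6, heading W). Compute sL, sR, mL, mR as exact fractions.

6/29 3/10 3/10 207/580

left sensor world pos  = (6, -9); dL² = 580
right sensor world pos = (6, -3); dR² = 400
sL = 120/580 = 6/29
sR = 120/400 = 3/10
mL = 0·sL + 1·sR = 3/10
mR = 1·sL + 1/2·sR = 207/580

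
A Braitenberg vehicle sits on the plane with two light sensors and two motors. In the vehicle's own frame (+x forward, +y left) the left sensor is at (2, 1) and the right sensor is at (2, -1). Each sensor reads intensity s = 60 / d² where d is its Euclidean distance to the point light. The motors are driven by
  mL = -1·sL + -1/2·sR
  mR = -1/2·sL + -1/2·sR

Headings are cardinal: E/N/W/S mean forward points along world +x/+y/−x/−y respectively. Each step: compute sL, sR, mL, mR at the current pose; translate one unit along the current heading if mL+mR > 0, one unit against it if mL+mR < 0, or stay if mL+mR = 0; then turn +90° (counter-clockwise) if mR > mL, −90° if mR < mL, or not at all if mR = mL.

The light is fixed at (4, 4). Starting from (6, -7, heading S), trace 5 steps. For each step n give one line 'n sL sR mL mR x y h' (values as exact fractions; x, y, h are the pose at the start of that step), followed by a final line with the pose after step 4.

n=0: pose=(6,-7,S); sL=30/89, sR=6/17; mL=-777/1513, mR=-522/1513; mL+mR=-1299/1513 → advance -1; mR−mL=15/89 → turn +1·90°
n=1: pose=(6,-6,E); sL=60/97, sR=60/137; mL=-11130/13289, mR=-7020/13289; mL+mR=-18150/13289 → advance -1; mR−mL=30/97 → turn +1·90°
n=2: pose=(5,-6,N); sL=15/16, sR=15/17; mL=-375/272, mR=-495/544; mL+mR=-1245/544 → advance -1; mR−mL=15/32 → turn +1·90°
n=3: pose=(5,-7,W); sL=12/29, sR=60/101; mL=-2082/2929, mR=-1476/2929; mL+mR=-3558/2929 → advance -1; mR−mL=6/29 → turn +1·90°
n=4: pose=(6,-7,S); sL=30/89, sR=6/17; mL=-777/1513, mR=-522/1513; mL+mR=-1299/1513 → advance -1; mR−mL=15/89 → turn +1·90°

0 30/89 6/17 -777/1513 -522/1513 6 -7 S
1 60/97 60/137 -11130/13289 -7020/13289 6 -6 E
2 15/16 15/17 -375/272 -495/544 5 -6 N
3 12/29 60/101 -2082/2929 -1476/2929 5 -7 W
4 30/89 6/17 -777/1513 -522/1513 6 -7 S
final 6 -6 E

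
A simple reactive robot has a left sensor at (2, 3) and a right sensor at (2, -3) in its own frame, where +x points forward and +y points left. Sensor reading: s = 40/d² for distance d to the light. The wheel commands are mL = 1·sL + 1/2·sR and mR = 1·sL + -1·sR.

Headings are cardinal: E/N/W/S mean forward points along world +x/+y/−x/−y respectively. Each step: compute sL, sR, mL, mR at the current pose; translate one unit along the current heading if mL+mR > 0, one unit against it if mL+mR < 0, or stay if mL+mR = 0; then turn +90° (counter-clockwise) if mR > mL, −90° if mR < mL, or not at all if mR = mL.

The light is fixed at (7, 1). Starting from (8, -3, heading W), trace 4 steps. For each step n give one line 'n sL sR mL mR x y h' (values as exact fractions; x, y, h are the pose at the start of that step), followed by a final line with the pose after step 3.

n=0: pose=(8,-3,W); sL=4/5, sR=20; mL=54/5, mR=-96/5; mL+mR=-42/5 → advance -1; mR−mL=-30 → turn -1·90°
n=1: pose=(9,-3,N); sL=8, sR=40/29; mL=252/29, mR=192/29; mL+mR=444/29 → advance +1; mR−mL=-60/29 → turn -1·90°
n=2: pose=(9,-2,E); sL=5/2, sR=10/13; mL=75/26, mR=45/26; mL+mR=60/13 → advance +1; mR−mL=-15/13 → turn -1·90°
n=3: pose=(10,-2,S); sL=40/61, sR=8/5; mL=444/305, mR=-288/305; mL+mR=156/305 → advance +1; mR−mL=-12/5 → turn -1·90°

0 4/5 20 54/5 -96/5 8 -3 W
1 8 40/29 252/29 192/29 9 -3 N
2 5/2 10/13 75/26 45/26 9 -2 E
3 40/61 8/5 444/305 -288/305 10 -2 S
final 10 -3 W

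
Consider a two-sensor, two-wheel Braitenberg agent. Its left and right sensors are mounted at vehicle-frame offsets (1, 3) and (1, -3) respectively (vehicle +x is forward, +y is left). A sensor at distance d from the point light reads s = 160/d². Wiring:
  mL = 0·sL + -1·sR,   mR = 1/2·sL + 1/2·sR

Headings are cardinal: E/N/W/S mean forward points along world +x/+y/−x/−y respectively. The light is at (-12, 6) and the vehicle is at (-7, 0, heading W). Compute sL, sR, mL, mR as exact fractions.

160/97 32/5 -32/5 1952/485

left sensor world pos  = (-8, -3); dL² = 97
right sensor world pos = (-8, 3); dR² = 25
sL = 160/97 = 160/97
sR = 160/25 = 32/5
mL = 0·sL + -1·sR = -32/5
mR = 1/2·sL + 1/2·sR = 1952/485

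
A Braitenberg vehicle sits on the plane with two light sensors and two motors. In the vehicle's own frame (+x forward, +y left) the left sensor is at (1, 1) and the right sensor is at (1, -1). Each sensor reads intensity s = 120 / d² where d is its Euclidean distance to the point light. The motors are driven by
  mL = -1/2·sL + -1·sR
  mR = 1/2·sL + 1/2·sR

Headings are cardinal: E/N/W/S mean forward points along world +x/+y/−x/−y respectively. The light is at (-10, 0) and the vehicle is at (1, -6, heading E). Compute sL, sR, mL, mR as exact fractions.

120/169 120/193 -31860/32617 21720/32617

left sensor world pos  = (2, -5); dL² = 169
right sensor world pos = (2, -7); dR² = 193
sL = 120/169 = 120/169
sR = 120/193 = 120/193
mL = -1/2·sL + -1·sR = -31860/32617
mR = 1/2·sL + 1/2·sR = 21720/32617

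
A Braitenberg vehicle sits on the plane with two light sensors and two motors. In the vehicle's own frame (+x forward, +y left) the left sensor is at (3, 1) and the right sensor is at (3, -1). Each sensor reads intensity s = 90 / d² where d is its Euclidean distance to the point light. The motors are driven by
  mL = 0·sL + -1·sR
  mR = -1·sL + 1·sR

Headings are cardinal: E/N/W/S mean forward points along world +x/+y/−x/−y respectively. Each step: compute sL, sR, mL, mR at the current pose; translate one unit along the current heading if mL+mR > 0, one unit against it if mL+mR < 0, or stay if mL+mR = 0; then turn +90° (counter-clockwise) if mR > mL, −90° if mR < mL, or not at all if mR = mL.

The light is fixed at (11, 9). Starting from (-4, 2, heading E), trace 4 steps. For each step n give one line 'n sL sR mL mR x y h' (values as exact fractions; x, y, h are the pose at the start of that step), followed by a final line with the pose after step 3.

0 1/2 45/104 -45/104 -7/104 -4 2 E
1 18/61 90/241 -90/241 1152/14701 -5 2 N
2 45/221 9/41 -9/41 144/9061 -5 1 W
3 90/317 90/377 -90/377 -5400/119509 -4 1 S
final -4 2 E

n=0: pose=(-4,2,E); sL=1/2, sR=45/104; mL=-45/104, mR=-7/104; mL+mR=-1/2 → advance -1; mR−mL=19/52 → turn +1·90°
n=1: pose=(-5,2,N); sL=18/61, sR=90/241; mL=-90/241, mR=1152/14701; mL+mR=-18/61 → advance -1; mR−mL=6642/14701 → turn +1·90°
n=2: pose=(-5,1,W); sL=45/221, sR=9/41; mL=-9/41, mR=144/9061; mL+mR=-45/221 → advance -1; mR−mL=2133/9061 → turn +1·90°
n=3: pose=(-4,1,S); sL=90/317, sR=90/377; mL=-90/377, mR=-5400/119509; mL+mR=-90/317 → advance -1; mR−mL=23130/119509 → turn +1·90°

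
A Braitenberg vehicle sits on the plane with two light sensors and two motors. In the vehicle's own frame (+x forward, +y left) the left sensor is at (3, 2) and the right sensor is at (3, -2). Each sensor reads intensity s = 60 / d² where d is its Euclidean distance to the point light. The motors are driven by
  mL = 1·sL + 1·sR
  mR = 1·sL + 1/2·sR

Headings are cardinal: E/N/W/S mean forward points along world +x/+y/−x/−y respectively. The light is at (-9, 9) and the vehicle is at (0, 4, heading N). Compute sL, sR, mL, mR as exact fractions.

left sensor world pos  = (-2, 7); dL² = 53
right sensor world pos = (2, 7); dR² = 125
sL = 60/53 = 60/53
sR = 60/125 = 12/25
mL = 1·sL + 1·sR = 2136/1325
mR = 1·sL + 1/2·sR = 1818/1325

60/53 12/25 2136/1325 1818/1325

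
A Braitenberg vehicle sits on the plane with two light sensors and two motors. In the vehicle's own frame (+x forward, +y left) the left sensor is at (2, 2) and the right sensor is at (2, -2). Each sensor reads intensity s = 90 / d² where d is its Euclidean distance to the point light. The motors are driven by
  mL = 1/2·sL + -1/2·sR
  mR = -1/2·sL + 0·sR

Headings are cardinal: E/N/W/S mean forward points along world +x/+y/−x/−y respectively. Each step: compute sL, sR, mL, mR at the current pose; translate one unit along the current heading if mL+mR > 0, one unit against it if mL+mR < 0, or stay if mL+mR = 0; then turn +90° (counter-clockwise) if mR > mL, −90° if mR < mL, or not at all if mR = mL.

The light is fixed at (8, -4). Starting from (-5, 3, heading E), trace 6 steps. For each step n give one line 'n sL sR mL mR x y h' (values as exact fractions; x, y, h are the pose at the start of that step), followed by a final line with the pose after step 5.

n=0: pose=(-5,3,E); sL=45/101, sR=45/73; mL=-630/7373, mR=-45/202; mL+mR=-45/146 → advance -1; mR−mL=-2025/14746 → turn -1·90°
n=1: pose=(-6,3,S); sL=90/169, sR=90/281; mL=5040/47489, mR=-45/169; mL+mR=-45/281 → advance -1; mR−mL=-17685/47489 → turn -1·90°
n=2: pose=(-6,4,W); sL=45/146, sR=45/178; mL=180/6497, mR=-45/292; mL+mR=-45/356 → advance -1; mR−mL=-4725/25988 → turn -1·90°
n=3: pose=(-5,4,N); sL=18/65, sR=90/221; mL=-72/1105, mR=-9/65; mL+mR=-45/221 → advance -1; mR−mL=-81/1105 → turn -1·90°
n=4: pose=(-5,3,E); sL=45/101, sR=45/73; mL=-630/7373, mR=-45/202; mL+mR=-45/146 → advance -1; mR−mL=-2025/14746 → turn -1·90°
n=5: pose=(-6,3,S); sL=90/169, sR=90/281; mL=5040/47489, mR=-45/169; mL+mR=-45/281 → advance -1; mR−mL=-17685/47489 → turn -1·90°

0 45/101 45/73 -630/7373 -45/202 -5 3 E
1 90/169 90/281 5040/47489 -45/169 -6 3 S
2 45/146 45/178 180/6497 -45/292 -6 4 W
3 18/65 90/221 -72/1105 -9/65 -5 4 N
4 45/101 45/73 -630/7373 -45/202 -5 3 E
5 90/169 90/281 5040/47489 -45/169 -6 3 S
final -6 4 W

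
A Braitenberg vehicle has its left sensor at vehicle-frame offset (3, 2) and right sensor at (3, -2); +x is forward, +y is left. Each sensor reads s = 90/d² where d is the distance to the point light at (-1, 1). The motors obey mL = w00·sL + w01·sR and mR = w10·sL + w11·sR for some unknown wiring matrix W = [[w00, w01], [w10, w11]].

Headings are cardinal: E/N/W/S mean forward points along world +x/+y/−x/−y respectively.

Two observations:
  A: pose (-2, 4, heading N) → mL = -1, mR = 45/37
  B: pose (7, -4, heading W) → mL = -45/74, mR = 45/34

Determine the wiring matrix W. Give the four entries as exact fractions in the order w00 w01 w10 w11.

obs A: pose=(-2,4,N) → sL=2, sR=90/37, mL=-1, mR=45/37
obs B: pose=(7,-4,W) → sL=45/37, sR=45/17, mL=-45/74, mR=45/34
sensor matrix S = [[2, 90/37], [45/37, 45/17]]; det S = 54360/23273
solve [mL_A; mL_B] = S·[w00; w01] and [mR_A; mR_B] = S·[w10; w11]:
  w00 = -1/2, w01 = 0, w10 = 0, w11 = 1/2

-1/2 0 0 1/2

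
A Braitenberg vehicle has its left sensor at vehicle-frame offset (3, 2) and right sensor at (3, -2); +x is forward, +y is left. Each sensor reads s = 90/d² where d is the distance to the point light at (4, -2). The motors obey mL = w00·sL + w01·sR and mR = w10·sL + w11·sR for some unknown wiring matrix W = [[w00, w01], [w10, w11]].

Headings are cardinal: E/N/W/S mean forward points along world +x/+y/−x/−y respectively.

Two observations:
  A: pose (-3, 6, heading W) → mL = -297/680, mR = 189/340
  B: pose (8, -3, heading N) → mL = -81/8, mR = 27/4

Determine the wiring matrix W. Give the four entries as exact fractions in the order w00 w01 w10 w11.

obs A: pose=(-3,6,W) → sL=45/68, sR=9/20, mL=-297/680, mR=189/340
obs B: pose=(8,-3,N) → sL=45/4, sR=9/4, mL=-81/8, mR=27/4
sensor matrix S = [[45/68, 9/20], [45/4, 9/4]]; det S = -243/68
solve [mL_A; mL_B] = S·[w00; w01] and [mR_A; mR_B] = S·[w10; w11]:
  w00 = -1, w01 = 1/2, w10 = 1/2, w11 = 1/2

-1 1/2 1/2 1/2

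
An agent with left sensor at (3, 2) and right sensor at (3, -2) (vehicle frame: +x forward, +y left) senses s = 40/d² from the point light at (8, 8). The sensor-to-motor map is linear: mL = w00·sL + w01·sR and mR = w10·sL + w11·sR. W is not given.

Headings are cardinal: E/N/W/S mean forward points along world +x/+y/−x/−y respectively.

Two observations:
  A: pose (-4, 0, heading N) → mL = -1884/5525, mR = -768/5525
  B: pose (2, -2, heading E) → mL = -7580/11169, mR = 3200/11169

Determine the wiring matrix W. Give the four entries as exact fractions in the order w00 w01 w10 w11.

-1 -1/2 1 -1

obs A: pose=(-4,0,N) → sL=40/221, sR=8/25, mL=-1884/5525, mR=-768/5525
obs B: pose=(2,-2,E) → sL=40/73, sR=40/153, mL=-7580/11169, mR=3200/11169
sensor matrix S = [[40/221, 8/25], [40/73, 40/153]]; det S = -1580032/12341745
solve [mL_A; mL_B] = S·[w00; w01] and [mR_A; mR_B] = S·[w10; w11]:
  w00 = -1, w01 = -1/2, w10 = 1, w11 = -1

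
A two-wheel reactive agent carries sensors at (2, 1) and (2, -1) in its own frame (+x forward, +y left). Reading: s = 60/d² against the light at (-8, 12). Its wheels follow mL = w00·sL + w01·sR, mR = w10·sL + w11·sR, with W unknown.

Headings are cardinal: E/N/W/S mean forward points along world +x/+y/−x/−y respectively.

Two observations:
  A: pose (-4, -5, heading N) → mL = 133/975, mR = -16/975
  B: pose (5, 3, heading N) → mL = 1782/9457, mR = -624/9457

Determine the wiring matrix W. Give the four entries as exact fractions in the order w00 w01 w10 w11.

1 -1/2 -1 1

obs A: pose=(-4,-5,N) → sL=10/39, sR=6/25, mL=133/975, mR=-16/975
obs B: pose=(5,3,N) → sL=60/193, sR=12/49, mL=1782/9457, mR=-624/9457
sensor matrix S = [[10/39, 6/25], [60/193, 12/49]]; det S = -7264/614705
solve [mL_A; mL_B] = S·[w00; w01] and [mR_A; mR_B] = S·[w10; w11]:
  w00 = 1, w01 = -1/2, w10 = -1, w11 = 1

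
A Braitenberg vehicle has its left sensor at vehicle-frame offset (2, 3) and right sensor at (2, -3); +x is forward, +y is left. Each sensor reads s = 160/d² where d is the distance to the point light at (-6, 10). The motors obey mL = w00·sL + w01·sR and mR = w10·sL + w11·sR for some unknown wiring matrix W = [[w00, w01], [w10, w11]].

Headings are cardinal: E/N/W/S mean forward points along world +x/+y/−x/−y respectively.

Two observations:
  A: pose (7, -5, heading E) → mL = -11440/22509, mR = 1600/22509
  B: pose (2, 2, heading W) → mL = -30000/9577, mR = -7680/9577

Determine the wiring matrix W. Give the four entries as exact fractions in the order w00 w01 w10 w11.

-1/2 -1 1/2 -1/2

obs A: pose=(7,-5,E) → sL=160/369, sR=160/549, mL=-11440/22509, mR=1600/22509
obs B: pose=(2,2,W) → sL=160/157, sR=160/61, mL=-30000/9577, mR=-7680/9577
sensor matrix S = [[160/369, 160/549], [160/157, 160/61]]; det S = 2969600/3533913
solve [mL_A; mL_B] = S·[w00; w01] and [mR_A; mR_B] = S·[w10; w11]:
  w00 = -1/2, w01 = -1, w10 = 1/2, w11 = -1/2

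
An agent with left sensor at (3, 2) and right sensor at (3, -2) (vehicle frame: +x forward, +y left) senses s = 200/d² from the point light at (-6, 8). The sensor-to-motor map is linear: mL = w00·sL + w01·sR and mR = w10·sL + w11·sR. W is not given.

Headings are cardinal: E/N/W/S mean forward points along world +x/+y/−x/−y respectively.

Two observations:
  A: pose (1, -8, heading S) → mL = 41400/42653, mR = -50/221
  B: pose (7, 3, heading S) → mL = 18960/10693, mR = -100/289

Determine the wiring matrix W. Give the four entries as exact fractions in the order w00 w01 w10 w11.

obs A: pose=(1,-8,S) → sL=100/221, sR=100/193, mL=41400/42653, mR=-50/221
obs B: pose=(7,3,S) → sL=200/289, sR=40/37, mL=18960/10693, mR=-100/289
sensor matrix S = [[100/221, 100/193], [200/289, 40/37]]; det S = 3504000/26828737
solve [mL_A; mL_B] = S·[w00; w01] and [mR_A; mR_B] = S·[w10; w11]:
  w00 = 1, w01 = 1, w10 = -1/2, w11 = 0

1 1 -1/2 0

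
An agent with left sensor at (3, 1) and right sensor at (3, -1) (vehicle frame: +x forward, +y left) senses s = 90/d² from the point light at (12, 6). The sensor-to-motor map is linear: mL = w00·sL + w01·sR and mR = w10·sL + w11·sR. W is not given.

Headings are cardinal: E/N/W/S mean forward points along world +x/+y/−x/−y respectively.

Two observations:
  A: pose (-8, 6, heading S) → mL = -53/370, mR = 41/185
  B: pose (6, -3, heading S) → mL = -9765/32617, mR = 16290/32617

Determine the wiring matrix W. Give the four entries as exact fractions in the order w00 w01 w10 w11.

obs A: pose=(-8,6,S) → sL=9/37, sR=1/5, mL=-53/370, mR=41/185
obs B: pose=(6,-3,S) → sL=90/169, sR=90/193, mL=-9765/32617, mR=16290/32617
sensor matrix S = [[9/37, 1/5], [90/169, 90/193]]; det S = 8352/1206829
solve [mL_A; mL_B] = S·[w00; w01] and [mR_A; mR_B] = S·[w10; w11]:
  w00 = -1, w01 = 1/2, w10 = 1/2, w11 = 1/2

-1 1/2 1/2 1/2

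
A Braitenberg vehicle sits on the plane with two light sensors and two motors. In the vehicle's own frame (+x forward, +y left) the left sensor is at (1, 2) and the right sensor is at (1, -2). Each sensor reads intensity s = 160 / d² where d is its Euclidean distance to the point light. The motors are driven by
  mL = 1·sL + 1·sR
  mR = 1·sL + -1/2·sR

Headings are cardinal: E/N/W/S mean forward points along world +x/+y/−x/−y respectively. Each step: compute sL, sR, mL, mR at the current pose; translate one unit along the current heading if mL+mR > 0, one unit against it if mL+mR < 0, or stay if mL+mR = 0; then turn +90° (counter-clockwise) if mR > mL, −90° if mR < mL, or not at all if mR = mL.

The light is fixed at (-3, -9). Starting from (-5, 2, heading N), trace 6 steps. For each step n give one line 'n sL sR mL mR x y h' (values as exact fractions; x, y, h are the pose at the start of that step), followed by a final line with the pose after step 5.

n=0: pose=(-5,2,N); sL=1, sR=10/9; mL=19/9, mR=4/9; mL+mR=23/9 → advance +1; mR−mL=-5/3 → turn -1·90°
n=1: pose=(-5,3,E); sL=160/197, sR=160/101; mL=47680/19897, mR=400/19897; mL+mR=48080/19897 → advance +1; mR−mL=-240/101 → turn -1·90°
n=2: pose=(-4,3,S); sL=80/61, sR=16/13; mL=2016/793, mR=552/793; mL+mR=2568/793 → advance +1; mR−mL=-24/13 → turn -1·90°
n=3: pose=(-4,2,W); sL=32/17, sR=160/173; mL=8256/2941, mR=4176/2941; mL+mR=12432/2941 → advance +1; mR−mL=-240/173 → turn -1·90°
n=4: pose=(-5,2,N); sL=1, sR=10/9; mL=19/9, mR=4/9; mL+mR=23/9 → advance +1; mR−mL=-5/3 → turn -1·90°
n=5: pose=(-5,3,E); sL=160/197, sR=160/101; mL=47680/19897, mR=400/19897; mL+mR=48080/19897 → advance +1; mR−mL=-240/101 → turn -1·90°

0 1 10/9 19/9 4/9 -5 2 N
1 160/197 160/101 47680/19897 400/19897 -5 3 E
2 80/61 16/13 2016/793 552/793 -4 3 S
3 32/17 160/173 8256/2941 4176/2941 -4 2 W
4 1 10/9 19/9 4/9 -5 2 N
5 160/197 160/101 47680/19897 400/19897 -5 3 E
final -4 3 S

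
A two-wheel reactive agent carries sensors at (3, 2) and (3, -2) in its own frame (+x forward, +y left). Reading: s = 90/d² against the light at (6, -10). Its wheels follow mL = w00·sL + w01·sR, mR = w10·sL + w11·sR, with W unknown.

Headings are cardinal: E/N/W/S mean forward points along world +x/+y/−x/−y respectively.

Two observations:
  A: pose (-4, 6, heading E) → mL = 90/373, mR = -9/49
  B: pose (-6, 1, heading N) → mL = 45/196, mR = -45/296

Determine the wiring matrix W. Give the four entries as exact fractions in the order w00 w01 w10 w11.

1 0 0 -1/2

obs A: pose=(-4,6,E) → sL=90/373, sR=18/49, mL=90/373, mR=-9/49
obs B: pose=(-6,1,N) → sL=45/196, sR=45/148, mL=45/196, mR=-45/296
sensor matrix S = [[90/373, 18/49], [45/196, 45/148]]; det S = -363690/33136201
solve [mL_A; mL_B] = S·[w00; w01] and [mR_A; mR_B] = S·[w10; w11]:
  w00 = 1, w01 = 0, w10 = 0, w11 = -1/2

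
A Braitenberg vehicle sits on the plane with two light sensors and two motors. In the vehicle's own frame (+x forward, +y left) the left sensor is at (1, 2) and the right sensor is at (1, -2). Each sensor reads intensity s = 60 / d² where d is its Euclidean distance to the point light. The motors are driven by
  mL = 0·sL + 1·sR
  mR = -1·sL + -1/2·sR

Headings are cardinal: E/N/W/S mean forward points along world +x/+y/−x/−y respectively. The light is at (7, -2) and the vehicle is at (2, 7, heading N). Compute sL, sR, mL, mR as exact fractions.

60/149 60/109 60/109 -11010/16241

left sensor world pos  = (0, 8); dL² = 149
right sensor world pos = (4, 8); dR² = 109
sL = 60/149 = 60/149
sR = 60/109 = 60/109
mL = 0·sL + 1·sR = 60/109
mR = -1·sL + -1/2·sR = -11010/16241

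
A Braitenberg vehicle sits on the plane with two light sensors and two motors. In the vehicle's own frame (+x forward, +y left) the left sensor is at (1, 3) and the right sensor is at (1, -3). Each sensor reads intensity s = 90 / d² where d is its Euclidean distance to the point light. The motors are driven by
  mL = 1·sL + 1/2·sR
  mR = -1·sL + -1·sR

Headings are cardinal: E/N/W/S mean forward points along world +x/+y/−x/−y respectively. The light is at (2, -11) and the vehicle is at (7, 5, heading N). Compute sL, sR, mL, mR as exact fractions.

90/293 90/353 44955/103429 -58140/103429

left sensor world pos  = (4, 6); dL² = 293
right sensor world pos = (10, 6); dR² = 353
sL = 90/293 = 90/293
sR = 90/353 = 90/353
mL = 1·sL + 1/2·sR = 44955/103429
mR = -1·sL + -1·sR = -58140/103429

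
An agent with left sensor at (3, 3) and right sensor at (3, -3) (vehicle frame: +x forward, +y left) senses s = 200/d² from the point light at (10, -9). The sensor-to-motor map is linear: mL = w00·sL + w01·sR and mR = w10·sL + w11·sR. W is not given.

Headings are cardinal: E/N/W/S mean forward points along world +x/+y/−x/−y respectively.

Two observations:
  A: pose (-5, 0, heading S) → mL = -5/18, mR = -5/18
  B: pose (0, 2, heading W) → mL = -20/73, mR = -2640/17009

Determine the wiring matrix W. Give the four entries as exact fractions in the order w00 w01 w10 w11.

obs A: pose=(-5,0,S) → sL=10/9, sR=5/9, mL=-5/18, mR=-5/18
obs B: pose=(0,2,W) → sL=200/233, sR=40/73, mL=-20/73, mR=-2640/17009
sensor matrix S = [[10/9, 5/9], [200/233, 40/73]]; det S = 20200/153081
solve [mL_A; mL_B] = S·[w00; w01] and [mR_A; mR_B] = S·[w10; w11]:
  w00 = 0, w01 = -1/2, w10 = -1/2, w11 = 1/2

0 -1/2 -1/2 1/2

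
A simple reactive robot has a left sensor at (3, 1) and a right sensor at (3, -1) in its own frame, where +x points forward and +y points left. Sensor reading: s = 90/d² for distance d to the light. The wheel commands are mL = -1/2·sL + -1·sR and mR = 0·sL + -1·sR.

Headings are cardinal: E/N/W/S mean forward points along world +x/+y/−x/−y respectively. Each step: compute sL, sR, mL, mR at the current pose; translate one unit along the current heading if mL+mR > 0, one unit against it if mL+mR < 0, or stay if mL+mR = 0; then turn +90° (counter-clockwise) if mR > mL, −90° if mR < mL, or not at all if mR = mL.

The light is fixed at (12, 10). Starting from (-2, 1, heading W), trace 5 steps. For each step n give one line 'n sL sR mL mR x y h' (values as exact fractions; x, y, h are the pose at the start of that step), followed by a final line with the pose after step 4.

0 90/389 90/353 -50895/137317 -90/353 -2 1 W
1 5/16 9/34 -229/544 -9/34 -1 1 S
2 90/149 90/181 -21555/26969 -90/181 -1 2 E
3 9/25 45/97 -3123/4850 -45/97 -2 2 N
4 90/389 90/353 -50895/137317 -90/353 -2 1 W
final -1 1 S

n=0: pose=(-2,1,W); sL=90/389, sR=90/353; mL=-50895/137317, mR=-90/353; mL+mR=-85905/137317 → advance -1; mR−mL=45/389 → turn +1·90°
n=1: pose=(-1,1,S); sL=5/16, sR=9/34; mL=-229/544, mR=-9/34; mL+mR=-373/544 → advance -1; mR−mL=5/32 → turn +1·90°
n=2: pose=(-1,2,E); sL=90/149, sR=90/181; mL=-21555/26969, mR=-90/181; mL+mR=-34965/26969 → advance -1; mR−mL=45/149 → turn +1·90°
n=3: pose=(-2,2,N); sL=9/25, sR=45/97; mL=-3123/4850, mR=-45/97; mL+mR=-5373/4850 → advance -1; mR−mL=9/50 → turn +1·90°
n=4: pose=(-2,1,W); sL=90/389, sR=90/353; mL=-50895/137317, mR=-90/353; mL+mR=-85905/137317 → advance -1; mR−mL=45/389 → turn +1·90°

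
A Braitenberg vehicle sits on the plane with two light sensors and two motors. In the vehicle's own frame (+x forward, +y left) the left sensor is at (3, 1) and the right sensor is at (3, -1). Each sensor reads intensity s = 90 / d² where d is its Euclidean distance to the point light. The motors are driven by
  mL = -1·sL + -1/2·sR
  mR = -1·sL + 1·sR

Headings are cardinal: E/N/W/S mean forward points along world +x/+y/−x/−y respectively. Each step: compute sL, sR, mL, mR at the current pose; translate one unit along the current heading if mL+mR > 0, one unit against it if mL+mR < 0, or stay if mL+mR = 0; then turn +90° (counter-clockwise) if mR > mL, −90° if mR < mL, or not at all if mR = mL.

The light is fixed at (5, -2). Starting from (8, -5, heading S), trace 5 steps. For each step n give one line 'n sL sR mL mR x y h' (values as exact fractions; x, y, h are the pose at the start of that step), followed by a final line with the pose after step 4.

n=0: pose=(8,-5,S); sL=45/26, sR=9/4; mL=-297/104, mR=27/52; mL+mR=-243/104 → advance -1; mR−mL=27/8 → turn +1·90°
n=1: pose=(8,-4,E); sL=90/37, sR=2; mL=-127/37, mR=-16/37; mL+mR=-143/37 → advance -1; mR−mL=3 → turn +1·90°
n=2: pose=(7,-4,N); sL=45, sR=9; mL=-99/2, mR=-36; mL+mR=-171/2 → advance -1; mR−mL=27/2 → turn +1·90°
n=3: pose=(7,-5,W); sL=90/17, sR=18; mL=-243/17, mR=216/17; mL+mR=-27/17 → advance -1; mR−mL=27 → turn +1·90°
n=4: pose=(8,-5,S); sL=45/26, sR=9/4; mL=-297/104, mR=27/52; mL+mR=-243/104 → advance -1; mR−mL=27/8 → turn +1·90°

0 45/26 9/4 -297/104 27/52 8 -5 S
1 90/37 2 -127/37 -16/37 8 -4 E
2 45 9 -99/2 -36 7 -4 N
3 90/17 18 -243/17 216/17 7 -5 W
4 45/26 9/4 -297/104 27/52 8 -5 S
final 8 -4 E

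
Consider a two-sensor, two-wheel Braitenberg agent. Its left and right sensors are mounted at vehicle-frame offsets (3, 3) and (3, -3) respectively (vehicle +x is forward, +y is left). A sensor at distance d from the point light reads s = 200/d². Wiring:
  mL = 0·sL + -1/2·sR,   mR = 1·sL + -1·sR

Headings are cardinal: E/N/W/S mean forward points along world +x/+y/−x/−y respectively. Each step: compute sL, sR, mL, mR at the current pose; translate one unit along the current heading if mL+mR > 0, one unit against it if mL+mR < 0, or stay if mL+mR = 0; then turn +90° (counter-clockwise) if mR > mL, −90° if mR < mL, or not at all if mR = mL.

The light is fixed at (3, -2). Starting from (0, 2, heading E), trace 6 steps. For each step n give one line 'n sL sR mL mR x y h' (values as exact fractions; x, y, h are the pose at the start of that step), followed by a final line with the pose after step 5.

n=0: pose=(0,2,E); sL=200/49, sR=200; mL=-100, mR=-9600/49; mL+mR=-14500/49 → advance -1; mR−mL=-4700/49 → turn -1·90°
n=1: pose=(-1,2,S); sL=100, sR=4; mL=-2, mR=96; mL+mR=94 → advance +1; mR−mL=98 → turn +1·90°
n=2: pose=(-1,1,E); sL=200/37, sR=200; mL=-100, mR=-7200/37; mL+mR=-10900/37 → advance -1; mR−mL=-3500/37 → turn -1·90°
n=3: pose=(-2,1,S); sL=50, sR=25/8; mL=-25/16, mR=375/8; mL+mR=725/16 → advance +1; mR−mL=775/16 → turn +1·90°
n=4: pose=(-2,0,E); sL=200/29, sR=40; mL=-20, mR=-960/29; mL+mR=-1540/29 → advance -1; mR−mL=-380/29 → turn -1·90°
n=5: pose=(-3,0,S); sL=20, sR=100/41; mL=-50/41, mR=720/41; mL+mR=670/41 → advance +1; mR−mL=770/41 → turn +1·90°

0 200/49 200 -100 -9600/49 0 2 E
1 100 4 -2 96 -1 2 S
2 200/37 200 -100 -7200/37 -1 1 E
3 50 25/8 -25/16 375/8 -2 1 S
4 200/29 40 -20 -960/29 -2 0 E
5 20 100/41 -50/41 720/41 -3 0 S
final -3 -1 E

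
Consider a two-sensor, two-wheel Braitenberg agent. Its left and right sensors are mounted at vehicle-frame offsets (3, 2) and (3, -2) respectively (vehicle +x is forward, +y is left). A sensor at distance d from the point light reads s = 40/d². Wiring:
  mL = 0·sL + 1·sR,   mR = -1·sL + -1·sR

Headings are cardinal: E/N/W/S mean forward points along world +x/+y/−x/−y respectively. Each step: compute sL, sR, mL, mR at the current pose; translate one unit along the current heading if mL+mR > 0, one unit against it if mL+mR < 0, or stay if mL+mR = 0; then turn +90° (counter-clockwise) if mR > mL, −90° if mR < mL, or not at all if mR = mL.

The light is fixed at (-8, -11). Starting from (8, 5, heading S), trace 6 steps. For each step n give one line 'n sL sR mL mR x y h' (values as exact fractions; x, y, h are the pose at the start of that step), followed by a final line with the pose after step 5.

0 40/493 8/73 8/73 -6864/35989 8 5 S
1 20/197 4/53 4/53 -1848/10441 8 6 W
2 8/125 40/761 40/761 -11088/95125 9 6 N
3 10/181 10/149 10/149 -3300/26969 9 5 E
4 40/493 8/73 8/73 -6864/35989 8 5 S
5 20/197 4/53 4/53 -1848/10441 8 6 W
final 9 6 N

n=0: pose=(8,5,S); sL=40/493, sR=8/73; mL=8/73, mR=-6864/35989; mL+mR=-40/493 → advance -1; mR−mL=-10808/35989 → turn -1·90°
n=1: pose=(8,6,W); sL=20/197, sR=4/53; mL=4/53, mR=-1848/10441; mL+mR=-20/197 → advance -1; mR−mL=-2636/10441 → turn -1·90°
n=2: pose=(9,6,N); sL=8/125, sR=40/761; mL=40/761, mR=-11088/95125; mL+mR=-8/125 → advance -1; mR−mL=-16088/95125 → turn -1·90°
n=3: pose=(9,5,E); sL=10/181, sR=10/149; mL=10/149, mR=-3300/26969; mL+mR=-10/181 → advance -1; mR−mL=-5110/26969 → turn -1·90°
n=4: pose=(8,5,S); sL=40/493, sR=8/73; mL=8/73, mR=-6864/35989; mL+mR=-40/493 → advance -1; mR−mL=-10808/35989 → turn -1·90°
n=5: pose=(8,6,W); sL=20/197, sR=4/53; mL=4/53, mR=-1848/10441; mL+mR=-20/197 → advance -1; mR−mL=-2636/10441 → turn -1·90°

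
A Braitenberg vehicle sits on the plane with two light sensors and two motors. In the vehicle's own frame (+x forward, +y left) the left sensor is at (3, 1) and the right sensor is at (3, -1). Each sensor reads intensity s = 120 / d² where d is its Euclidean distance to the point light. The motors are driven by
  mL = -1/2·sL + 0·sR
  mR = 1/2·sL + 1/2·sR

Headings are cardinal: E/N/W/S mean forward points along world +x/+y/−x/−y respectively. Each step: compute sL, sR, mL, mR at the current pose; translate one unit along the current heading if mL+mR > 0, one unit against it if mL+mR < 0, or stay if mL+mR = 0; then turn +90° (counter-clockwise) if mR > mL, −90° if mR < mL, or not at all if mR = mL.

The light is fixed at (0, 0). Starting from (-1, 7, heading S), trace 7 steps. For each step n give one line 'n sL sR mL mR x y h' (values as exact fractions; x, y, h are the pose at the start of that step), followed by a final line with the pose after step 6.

0 15/2 6 -15/4 27/4 -1 7 S
1 120/53 120/29 -60/53 4920/1537 -1 6 E
2 60/41 60/41 -30/41 60/41 0 6 N
3 8/3 120/73 -4/3 472/219 0 7 W
4 15/2 6 -15/4 27/4 -1 7 S
5 120/53 120/29 -60/53 4920/1537 -1 6 E
6 60/41 60/41 -30/41 60/41 0 6 N
final 0 7 W

n=0: pose=(-1,7,S); sL=15/2, sR=6; mL=-15/4, mR=27/4; mL+mR=3 → advance +1; mR−mL=21/2 → turn +1·90°
n=1: pose=(-1,6,E); sL=120/53, sR=120/29; mL=-60/53, mR=4920/1537; mL+mR=60/29 → advance +1; mR−mL=6660/1537 → turn +1·90°
n=2: pose=(0,6,N); sL=60/41, sR=60/41; mL=-30/41, mR=60/41; mL+mR=30/41 → advance +1; mR−mL=90/41 → turn +1·90°
n=3: pose=(0,7,W); sL=8/3, sR=120/73; mL=-4/3, mR=472/219; mL+mR=60/73 → advance +1; mR−mL=764/219 → turn +1·90°
n=4: pose=(-1,7,S); sL=15/2, sR=6; mL=-15/4, mR=27/4; mL+mR=3 → advance +1; mR−mL=21/2 → turn +1·90°
n=5: pose=(-1,6,E); sL=120/53, sR=120/29; mL=-60/53, mR=4920/1537; mL+mR=60/29 → advance +1; mR−mL=6660/1537 → turn +1·90°
n=6: pose=(0,6,N); sL=60/41, sR=60/41; mL=-30/41, mR=60/41; mL+mR=30/41 → advance +1; mR−mL=90/41 → turn +1·90°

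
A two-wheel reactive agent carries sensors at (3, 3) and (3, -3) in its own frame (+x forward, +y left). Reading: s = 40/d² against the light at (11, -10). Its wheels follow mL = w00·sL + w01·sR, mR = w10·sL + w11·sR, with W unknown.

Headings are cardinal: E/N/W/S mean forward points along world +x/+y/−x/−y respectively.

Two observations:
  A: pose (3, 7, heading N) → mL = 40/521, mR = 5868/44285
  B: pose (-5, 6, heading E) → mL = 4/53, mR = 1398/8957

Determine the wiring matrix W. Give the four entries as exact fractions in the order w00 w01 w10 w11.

1 0 1/2 1

obs A: pose=(3,7,N) → sL=40/521, sR=8/85, mL=40/521, mR=5868/44285
obs B: pose=(-5,6,E) → sL=4/53, sR=20/169, mL=4/53, mR=1398/8957
sensor matrix S = [[40/521, 8/85], [4/53, 20/169]]; det S = 786432/396660745
solve [mL_A; mL_B] = S·[w00; w01] and [mR_A; mR_B] = S·[w10; w11]:
  w00 = 1, w01 = 0, w10 = 1/2, w11 = 1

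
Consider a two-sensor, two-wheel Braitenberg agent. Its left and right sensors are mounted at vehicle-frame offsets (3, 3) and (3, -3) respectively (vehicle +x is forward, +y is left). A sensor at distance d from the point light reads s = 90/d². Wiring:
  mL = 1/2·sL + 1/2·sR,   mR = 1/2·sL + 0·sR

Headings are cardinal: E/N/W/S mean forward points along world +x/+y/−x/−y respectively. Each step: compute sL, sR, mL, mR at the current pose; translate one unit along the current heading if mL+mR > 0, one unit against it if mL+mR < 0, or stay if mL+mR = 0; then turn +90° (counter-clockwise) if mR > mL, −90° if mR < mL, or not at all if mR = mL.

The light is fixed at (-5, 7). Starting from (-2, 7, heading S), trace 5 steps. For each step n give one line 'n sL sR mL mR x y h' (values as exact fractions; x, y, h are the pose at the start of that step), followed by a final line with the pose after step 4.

n=0: pose=(-2,7,S); sL=2, sR=10; mL=6, mR=1; mL+mR=7 → advance +1; mR−mL=-5 → turn -1·90°
n=1: pose=(-2,6,W); sL=45/8, sR=45/2; mL=225/16, mR=45/16; mL+mR=135/8 → advance +1; mR−mL=-45/4 → turn -1·90°
n=2: pose=(-3,6,N); sL=18, sR=90/29; mL=306/29, mR=9; mL+mR=567/29 → advance +1; mR−mL=-45/29 → turn -1·90°
n=3: pose=(-3,7,E); sL=45/17, sR=45/17; mL=45/17, mR=45/34; mL+mR=135/34 → advance +1; mR−mL=-45/34 → turn -1·90°
n=4: pose=(-2,7,S); sL=2, sR=10; mL=6, mR=1; mL+mR=7 → advance +1; mR−mL=-5 → turn -1·90°

0 2 10 6 1 -2 7 S
1 45/8 45/2 225/16 45/16 -2 6 W
2 18 90/29 306/29 9 -3 6 N
3 45/17 45/17 45/17 45/34 -3 7 E
4 2 10 6 1 -2 7 S
final -2 6 W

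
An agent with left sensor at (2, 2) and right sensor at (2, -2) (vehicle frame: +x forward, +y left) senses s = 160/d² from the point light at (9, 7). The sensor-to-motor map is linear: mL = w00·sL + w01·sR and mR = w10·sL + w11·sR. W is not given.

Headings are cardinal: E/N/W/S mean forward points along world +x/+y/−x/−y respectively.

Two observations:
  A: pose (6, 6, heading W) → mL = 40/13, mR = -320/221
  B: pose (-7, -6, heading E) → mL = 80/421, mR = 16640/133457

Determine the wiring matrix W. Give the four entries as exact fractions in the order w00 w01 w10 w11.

0 1/2 1 -1

obs A: pose=(6,6,W) → sL=80/17, sR=80/13, mL=40/13, mR=-320/221
obs B: pose=(-7,-6,E) → sL=160/317, sR=160/421, mL=80/421, mR=16640/133457
sensor matrix S = [[80/17, 80/13], [160/317, 160/421]]; det S = -38860800/29493997
solve [mL_A; mL_B] = S·[w00; w01] and [mR_A; mR_B] = S·[w10; w11]:
  w00 = 0, w01 = 1/2, w10 = 1, w11 = -1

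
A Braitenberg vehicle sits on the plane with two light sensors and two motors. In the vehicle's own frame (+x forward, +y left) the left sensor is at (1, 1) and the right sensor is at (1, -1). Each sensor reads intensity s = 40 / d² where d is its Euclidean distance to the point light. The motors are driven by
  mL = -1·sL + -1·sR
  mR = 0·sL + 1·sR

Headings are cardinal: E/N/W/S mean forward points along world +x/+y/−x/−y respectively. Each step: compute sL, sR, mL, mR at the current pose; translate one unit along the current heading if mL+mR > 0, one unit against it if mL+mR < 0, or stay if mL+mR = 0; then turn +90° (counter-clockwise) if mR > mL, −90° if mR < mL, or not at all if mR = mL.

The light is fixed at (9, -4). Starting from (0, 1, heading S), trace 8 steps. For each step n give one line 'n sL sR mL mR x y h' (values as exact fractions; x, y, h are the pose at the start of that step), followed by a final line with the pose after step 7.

n=0: pose=(0,1,S); sL=1/2, sR=10/29; mL=-49/58, mR=10/29; mL+mR=-1/2 → advance -1; mR−mL=69/58 → turn +1·90°
n=1: pose=(0,2,E); sL=40/113, sR=40/89; mL=-8080/10057, mR=40/89; mL+mR=-40/113 → advance -1; mR−mL=12600/10057 → turn +1·90°
n=2: pose=(-1,2,N); sL=4/17, sR=4/13; mL=-120/221, mR=4/13; mL+mR=-4/17 → advance -1; mR−mL=188/221 → turn +1·90°
n=3: pose=(-1,1,W); sL=40/137, sR=40/157; mL=-11760/21509, mR=40/157; mL+mR=-40/137 → advance -1; mR−mL=17240/21509 → turn +1·90°
n=4: pose=(0,1,S); sL=1/2, sR=10/29; mL=-49/58, mR=10/29; mL+mR=-1/2 → advance -1; mR−mL=69/58 → turn +1·90°
n=5: pose=(0,2,E); sL=40/113, sR=40/89; mL=-8080/10057, mR=40/89; mL+mR=-40/113 → advance -1; mR−mL=12600/10057 → turn +1·90°
n=6: pose=(-1,2,N); sL=4/17, sR=4/13; mL=-120/221, mR=4/13; mL+mR=-4/17 → advance -1; mR−mL=188/221 → turn +1·90°
n=7: pose=(-1,1,W); sL=40/137, sR=40/157; mL=-11760/21509, mR=40/157; mL+mR=-40/137 → advance -1; mR−mL=17240/21509 → turn +1·90°

0 1/2 10/29 -49/58 10/29 0 1 S
1 40/113 40/89 -8080/10057 40/89 0 2 E
2 4/17 4/13 -120/221 4/13 -1 2 N
3 40/137 40/157 -11760/21509 40/157 -1 1 W
4 1/2 10/29 -49/58 10/29 0 1 S
5 40/113 40/89 -8080/10057 40/89 0 2 E
6 4/17 4/13 -120/221 4/13 -1 2 N
7 40/137 40/157 -11760/21509 40/157 -1 1 W
final 0 1 S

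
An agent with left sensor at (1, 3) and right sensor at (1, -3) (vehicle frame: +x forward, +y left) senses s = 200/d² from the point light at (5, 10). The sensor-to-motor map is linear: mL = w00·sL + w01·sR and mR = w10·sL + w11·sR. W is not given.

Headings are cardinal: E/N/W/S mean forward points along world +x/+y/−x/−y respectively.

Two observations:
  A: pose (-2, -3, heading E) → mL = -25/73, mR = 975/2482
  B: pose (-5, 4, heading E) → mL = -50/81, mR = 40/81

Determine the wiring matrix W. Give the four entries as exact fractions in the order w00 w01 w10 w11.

0 -1/2 1/2 -1/2

obs A: pose=(-2,-3,E) → sL=25/17, sR=50/73, mL=-25/73, mR=975/2482
obs B: pose=(-5,4,E) → sL=20/9, sR=100/81, mL=-50/81, mR=40/81
sensor matrix S = [[25/17, 50/73], [20/9, 100/81]]; det S = 29500/100521
solve [mL_A; mL_B] = S·[w00; w01] and [mR_A; mR_B] = S·[w10; w11]:
  w00 = 0, w01 = -1/2, w10 = 1/2, w11 = -1/2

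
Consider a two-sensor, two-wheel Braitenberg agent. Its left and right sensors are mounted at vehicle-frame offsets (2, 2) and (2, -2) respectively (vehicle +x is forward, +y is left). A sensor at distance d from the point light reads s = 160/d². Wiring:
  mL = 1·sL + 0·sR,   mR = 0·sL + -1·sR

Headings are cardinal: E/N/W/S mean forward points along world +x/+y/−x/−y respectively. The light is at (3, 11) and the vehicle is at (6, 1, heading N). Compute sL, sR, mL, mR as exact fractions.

left sensor world pos  = (4, 3); dL² = 65
right sensor world pos = (8, 3); dR² = 89
sL = 160/65 = 32/13
sR = 160/89 = 160/89
mL = 1·sL + 0·sR = 32/13
mR = 0·sL + -1·sR = -160/89

32/13 160/89 32/13 -160/89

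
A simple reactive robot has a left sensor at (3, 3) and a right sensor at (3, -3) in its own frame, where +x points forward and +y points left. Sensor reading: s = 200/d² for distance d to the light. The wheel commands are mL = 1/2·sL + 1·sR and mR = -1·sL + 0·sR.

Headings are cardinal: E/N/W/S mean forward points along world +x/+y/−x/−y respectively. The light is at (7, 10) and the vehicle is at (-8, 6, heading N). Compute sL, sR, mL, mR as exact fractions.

8/13 40/29 636/377 -8/13

left sensor world pos  = (-11, 9); dL² = 325
right sensor world pos = (-5, 9); dR² = 145
sL = 200/325 = 8/13
sR = 200/145 = 40/29
mL = 1/2·sL + 1·sR = 636/377
mR = -1·sL + 0·sR = -8/13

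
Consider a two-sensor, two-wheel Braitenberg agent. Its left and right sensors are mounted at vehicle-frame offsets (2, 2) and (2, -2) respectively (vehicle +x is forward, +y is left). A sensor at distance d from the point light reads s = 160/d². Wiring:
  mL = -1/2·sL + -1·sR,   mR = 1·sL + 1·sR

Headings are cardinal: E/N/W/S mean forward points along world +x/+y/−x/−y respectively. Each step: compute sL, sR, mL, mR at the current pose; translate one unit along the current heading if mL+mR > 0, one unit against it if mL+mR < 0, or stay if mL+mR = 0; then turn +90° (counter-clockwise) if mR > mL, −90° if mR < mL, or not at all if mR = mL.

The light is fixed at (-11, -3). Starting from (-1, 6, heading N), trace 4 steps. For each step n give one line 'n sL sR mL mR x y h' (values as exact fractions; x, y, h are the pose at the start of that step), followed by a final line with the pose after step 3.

0 32/37 32/53 -2032/1961 2880/1961 -1 6 N
1 5/4 10/13 -145/104 105/52 -1 7 W
2 32/37 160/113 -7728/4181 9536/4181 -2 7 S
3 80/121 16/17 -2616/2057 3296/2057 -2 6 E
final -1 6 N

n=0: pose=(-1,6,N); sL=32/37, sR=32/53; mL=-2032/1961, mR=2880/1961; mL+mR=16/37 → advance +1; mR−mL=4912/1961 → turn +1·90°
n=1: pose=(-1,7,W); sL=5/4, sR=10/13; mL=-145/104, mR=105/52; mL+mR=5/8 → advance +1; mR−mL=355/104 → turn +1·90°
n=2: pose=(-2,7,S); sL=32/37, sR=160/113; mL=-7728/4181, mR=9536/4181; mL+mR=16/37 → advance +1; mR−mL=17264/4181 → turn +1·90°
n=3: pose=(-2,6,E); sL=80/121, sR=16/17; mL=-2616/2057, mR=3296/2057; mL+mR=40/121 → advance +1; mR−mL=5912/2057 → turn +1·90°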